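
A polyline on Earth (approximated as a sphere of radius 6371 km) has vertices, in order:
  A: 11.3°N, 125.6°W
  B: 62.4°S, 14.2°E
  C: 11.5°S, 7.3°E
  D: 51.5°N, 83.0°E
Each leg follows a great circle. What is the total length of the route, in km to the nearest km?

29225 km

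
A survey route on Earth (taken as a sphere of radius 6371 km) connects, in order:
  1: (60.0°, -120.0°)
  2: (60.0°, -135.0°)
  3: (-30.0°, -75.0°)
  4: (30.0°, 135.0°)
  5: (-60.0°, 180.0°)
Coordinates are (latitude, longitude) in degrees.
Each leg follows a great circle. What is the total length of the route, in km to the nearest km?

Leg 1→2: central angle 0.1306 rad, distance 832.2 km.
Leg 2→3: central angle 1.7890 rad, distance 11397.9 km.
Leg 3→4: central angle 2.6895 rad, distance 17134.6 km.
Leg 4→5: central angle 1.6980 rad, distance 10817.7 km.
Total: 832.2 + 11397.9 + 17134.6 + 10817.7 ≈ 40182 km.

40182 km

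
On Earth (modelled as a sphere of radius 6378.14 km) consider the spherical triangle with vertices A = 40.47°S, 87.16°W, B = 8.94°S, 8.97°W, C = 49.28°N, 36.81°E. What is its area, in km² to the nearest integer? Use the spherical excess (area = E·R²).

Side lengths (central angles): a = 1.2327, b = 2.4484, c = 1.3133 rad; semiperimeter s = 2.4972.
By l'Huilier's theorem, tan(E/4) = √[tan(s/2) tan((s−a)/2) tan((s−b)/2) tan((s−c)/2)], giving spherical excess E = 0.7502 rad.
Area = E·R² = 0.7502 × (6378.14)² ≈ 30516911 km².

30516911 km²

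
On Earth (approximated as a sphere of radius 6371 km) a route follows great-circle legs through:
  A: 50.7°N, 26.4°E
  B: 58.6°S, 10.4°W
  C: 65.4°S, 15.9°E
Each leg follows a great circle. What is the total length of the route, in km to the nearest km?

14154 km

Leg A→B: central angle 1.9782 rad, distance 12603.4 km.
Leg B→C: central angle 0.2434 rad, distance 1550.9 km.
Total: 12603.4 + 1550.9 ≈ 14154 km.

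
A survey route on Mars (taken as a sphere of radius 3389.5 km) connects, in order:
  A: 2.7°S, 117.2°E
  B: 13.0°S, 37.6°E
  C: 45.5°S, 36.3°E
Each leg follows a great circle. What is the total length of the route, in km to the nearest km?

6613 km

Leg A→B: central angle 1.3834 rad, distance 4689.1 km.
Leg B→C: central angle 0.5676 rad, distance 1923.7 km.
Total: 4689.1 + 1923.7 ≈ 6613 km.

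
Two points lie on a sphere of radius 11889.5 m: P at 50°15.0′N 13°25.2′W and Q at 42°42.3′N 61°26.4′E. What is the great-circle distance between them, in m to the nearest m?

10354 m

Let φ₁ = 0.8770 rad, φ₂ = 0.7453 rad, and Δλ = 1.3066 rad.
Haversine: a = sin²(Δφ/2) + cos φ₁ cos φ₂ sin²(Δλ/2) = 0.0043 + (0.6394)(0.7349)(0.3694) = 0.17791.
Central angle c = 2·arcsin(√a) = 0.87085 rad.
Distance = R·c = 11889.5 × 0.8709 ≈ 10354 m.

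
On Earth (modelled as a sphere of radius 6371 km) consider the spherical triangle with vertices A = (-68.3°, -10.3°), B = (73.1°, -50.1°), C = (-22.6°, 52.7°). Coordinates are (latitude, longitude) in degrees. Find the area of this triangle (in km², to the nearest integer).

86794775 km²

Side lengths (central angles): a = 2.0121, b = 1.0332, c = 2.5089 rad; semiperimeter s = 2.7771.
By l'Huilier's theorem, tan(E/4) = √[tan(s/2) tan((s−a)/2) tan((s−b)/2) tan((s−c)/2)], giving spherical excess E = 2.1383 rad.
Area = E·R² = 2.1383 × (6371)² ≈ 86794775 km².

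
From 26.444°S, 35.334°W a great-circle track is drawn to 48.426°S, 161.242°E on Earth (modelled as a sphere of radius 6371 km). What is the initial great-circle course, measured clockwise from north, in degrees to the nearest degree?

191°

Δλ = -163.424° = -2.8523 rad.
y = sin Δλ · cos φ₂ = (-0.2853)(0.6636) = -0.1893
x = cos φ₁ sin φ₂ − sin φ₁ cos φ₂ cos Δλ = (0.8954)(-0.7481) − (-0.4453)(0.6636)(-0.9584) = -0.9531
θ = atan2(y, x) = -168.77°; adding 360° gives 191°.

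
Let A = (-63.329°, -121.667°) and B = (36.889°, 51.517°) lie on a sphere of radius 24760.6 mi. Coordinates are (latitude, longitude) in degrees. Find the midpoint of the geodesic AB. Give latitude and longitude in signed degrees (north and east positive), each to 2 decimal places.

The central angle between A and B is δ = 2.6745 rad.
With f = 0.5, the slerp weights are sin((1−f)δ)/sin δ = 2.1603 and sin(fδ)/sin δ = 2.1603.
Weighted sum of the unit vectors: (2.1603)·(-0.2356,-0.3820,-0.8936) + (2.1603)·(0.4977,0.6261,0.6003) = (0.5661, 0.5272, -0.6337).
Converting back: φ = atan2(z, √(x²+y²)) = -39.32°, λ = atan2(y, x) = 42.96°.

-39.32°, 42.96°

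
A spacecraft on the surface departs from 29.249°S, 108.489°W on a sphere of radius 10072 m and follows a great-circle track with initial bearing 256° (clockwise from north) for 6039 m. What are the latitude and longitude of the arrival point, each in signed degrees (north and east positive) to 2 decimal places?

-31.50°, -148.44°

Angular distance δ = d/R = 6039/10072 = 0.59958 rad; initial bearing θ = 4.4680 rad.
sin φ₂ = sin φ₁ cos δ + cos φ₁ sin δ cos θ = (-0.4886)(0.8256) + (0.8725)(0.5643)(-0.2419) = -0.5225, so φ₂ = -31.50°.
Δλ = atan2(sin θ sin δ cos φ₁, cos δ − sin φ₁ sin φ₂) = atan2(-0.4777, 0.5703) = -39.953°.
λ₂ = -108.489° − 39.953° = -148.44°.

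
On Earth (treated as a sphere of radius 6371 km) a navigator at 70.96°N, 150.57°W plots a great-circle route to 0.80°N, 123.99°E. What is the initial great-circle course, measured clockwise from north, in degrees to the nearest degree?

Δλ = -85.440° = -1.4912 rad.
y = sin Δλ · cos φ₂ = (-0.9968)(0.9999) = -0.9967
x = cos φ₁ sin φ₂ − sin φ₁ cos φ₂ cos Δλ = (0.3262)(0.0140) − (0.9453)(0.9999)(0.0795) = -0.0706
θ = atan2(y, x) = -94.05°; adding 360° gives 266°.

266°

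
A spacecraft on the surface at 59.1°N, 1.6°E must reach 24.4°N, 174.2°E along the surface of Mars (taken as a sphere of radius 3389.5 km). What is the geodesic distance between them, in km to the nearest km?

In radians: φ₁ = 1.0315, φ₂ = 0.4259, Δλ = 172.600° = 3.0124 rad.
cos c = sin φ₁ sin φ₂ + cos φ₁ cos φ₂ cos Δλ = (0.8581)(0.4131) + (0.5135)(0.9107)(-0.9917) = -0.10931,
so c = arccos(-0.10931) = 1.68032 rad.
Distance = R·c = 3389.5 × 1.6803 ≈ 5695 km.

5695 km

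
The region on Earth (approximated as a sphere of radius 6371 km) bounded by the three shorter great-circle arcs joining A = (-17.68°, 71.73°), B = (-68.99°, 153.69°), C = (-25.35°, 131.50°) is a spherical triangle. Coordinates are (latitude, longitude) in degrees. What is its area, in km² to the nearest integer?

18057259 km²

Side lengths (central angles): a = 0.7958, b = 0.9721, c = 1.2331 rad; semiperimeter s = 1.5006.
By l'Huilier's theorem, tan(E/4) = √[tan(s/2) tan((s−a)/2) tan((s−b)/2) tan((s−c)/2)], giving spherical excess E = 0.4449 rad.
Area = E·R² = 0.4449 × (6371)² ≈ 18057259 km².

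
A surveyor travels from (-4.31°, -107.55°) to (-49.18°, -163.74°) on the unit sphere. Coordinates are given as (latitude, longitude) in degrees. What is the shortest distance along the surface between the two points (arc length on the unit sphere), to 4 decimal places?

Let φ₁ = -0.0752 rad, φ₂ = -0.8584 rad, and Δλ = -0.9807 rad.
cos c = sin φ₁ sin φ₂ + cos φ₁ cos φ₂ cos Δλ = (-0.0752)(-0.7568) + (0.9972)(0.6537)(0.5564) = 0.41958,
so c = arccos(0.41958) = 1.13781 rad.
On the unit sphere the arc length equals the central angle: 1.1378.

1.1378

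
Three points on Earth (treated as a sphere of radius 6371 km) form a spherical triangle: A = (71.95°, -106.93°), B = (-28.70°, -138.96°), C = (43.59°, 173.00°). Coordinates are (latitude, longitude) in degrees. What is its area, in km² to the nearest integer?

32225436 km²

Side lengths (central angles): a = 1.4770, b = 0.8034, c = 1.7990 rad; semiperimeter s = 2.0397.
By l'Huilier's theorem, tan(E/4) = √[tan(s/2) tan((s−a)/2) tan((s−b)/2) tan((s−c)/2)], giving spherical excess E = 0.7939 rad.
Area = E·R² = 0.7939 × (6371)² ≈ 32225436 km².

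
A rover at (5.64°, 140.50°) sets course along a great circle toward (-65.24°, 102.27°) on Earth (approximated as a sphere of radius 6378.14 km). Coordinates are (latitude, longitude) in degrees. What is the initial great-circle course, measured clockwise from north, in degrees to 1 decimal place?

With φ₁ = 0.0984, φ₂ = -1.1387, Δλ = -0.6672 rad, the forward-azimuth formula gives
θ = atan2( sin Δλ cos φ₂ , cos φ₁ sin φ₂ − sin φ₁ cos φ₂ cos Δλ ) = atan2(-0.2592, -0.9360) = -164.52°.
Adding 360° brings this into [0°, 360°): 195.5°.

195.5°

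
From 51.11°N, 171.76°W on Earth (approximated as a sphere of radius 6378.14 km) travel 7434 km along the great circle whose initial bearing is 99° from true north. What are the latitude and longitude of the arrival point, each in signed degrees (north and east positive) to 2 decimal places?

12.51°, -103.36°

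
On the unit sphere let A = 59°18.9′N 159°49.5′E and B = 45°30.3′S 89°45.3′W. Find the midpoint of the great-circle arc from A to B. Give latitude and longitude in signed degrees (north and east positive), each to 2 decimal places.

The central angle between A and B is δ = 2.4012 rad.
With f = 0.5, the slerp weights are sin((1−f)δ)/sin δ = 1.3820 and sin(fδ)/sin δ = 1.3820.
Weighted sum of the unit vectors: (1.3820)·(-0.4790,0.1760,0.8600) + (1.3820)·(0.0030,-0.7008,-0.7133) = (-0.6579, -0.7253, 0.2027).
Converting back: φ = atan2(z, √(x²+y²)) = 11.70°, λ = atan2(y, x) = -132.21°.

11.70°, -132.21°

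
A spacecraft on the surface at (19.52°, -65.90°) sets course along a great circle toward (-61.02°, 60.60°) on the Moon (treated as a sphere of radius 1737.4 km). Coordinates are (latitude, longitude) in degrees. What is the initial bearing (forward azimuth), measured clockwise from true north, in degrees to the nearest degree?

With φ₁ = 0.3407, φ₂ = -1.0650, Δλ = 2.2078 rad, the forward-azimuth formula gives
θ = atan2( sin Δλ cos φ₂ , cos φ₁ sin φ₂ − sin φ₁ cos φ₂ cos Δλ ) = atan2(0.3895, -0.7282) = 151.86°.
So the initial bearing is 152°.

152°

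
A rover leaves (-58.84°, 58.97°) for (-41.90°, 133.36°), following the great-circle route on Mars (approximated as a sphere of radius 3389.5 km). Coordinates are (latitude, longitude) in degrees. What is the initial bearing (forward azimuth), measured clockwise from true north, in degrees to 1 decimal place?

103.7°

Δλ = 74.390° = 1.2984 rad.
y = sin Δλ · cos φ₂ = (0.9631)(0.7443) = 0.7169
x = cos φ₁ sin φ₂ − sin φ₁ cos φ₂ cos Δλ = (0.5174)(-0.6678) − (-0.8557)(0.7443)(0.2691) = -0.1742
θ = atan2(y, x) = 103.66°, so the bearing is 103.7°.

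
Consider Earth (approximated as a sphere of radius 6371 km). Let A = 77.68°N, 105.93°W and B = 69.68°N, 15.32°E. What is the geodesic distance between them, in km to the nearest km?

In radians: φ₁ = 1.3558, φ₂ = 1.2161, Δλ = 121.250° = 2.1162 rad.
Haversine: a = sin²(Δφ/2) + cos φ₁ cos φ₂ sin²(Δλ/2) = 0.0049 + (0.2134)(0.3473)(0.7594) = 0.06113.
Central angle c = 2·arcsin(√a) = 0.49969 rad.
Distance = R·c = 6371 × 0.4997 ≈ 3183 km.

3183 km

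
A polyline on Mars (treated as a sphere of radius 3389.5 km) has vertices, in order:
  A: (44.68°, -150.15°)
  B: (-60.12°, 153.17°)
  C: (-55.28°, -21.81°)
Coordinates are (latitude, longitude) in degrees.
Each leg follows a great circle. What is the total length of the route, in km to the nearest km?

10593 km

Leg A→B: central angle 1.9988 rad, distance 6775.1 km.
Leg B→C: central angle 1.1263 rad, distance 3817.5 km.
Total: 6775.1 + 3817.5 ≈ 10593 km.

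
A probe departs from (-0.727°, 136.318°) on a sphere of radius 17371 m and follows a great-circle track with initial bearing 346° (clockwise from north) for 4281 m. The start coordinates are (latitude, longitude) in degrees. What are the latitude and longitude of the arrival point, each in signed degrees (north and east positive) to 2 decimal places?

12.97°, 132.85°

Angular distance δ = d/R = 4281/17371 = 0.24645 rad; initial bearing θ = 6.0388 rad.
sin φ₂ = sin φ₁ cos δ + cos φ₁ sin δ cos θ = (-0.0127)(0.9698) + (0.9999)(0.2440)(0.9703) = 0.2244, so φ₂ = 12.97°.
Δλ = atan2(sin θ sin δ cos φ₁, cos δ − sin φ₁ sin φ₂) = atan2(-0.0590, 0.9726) = -3.472°.
λ₂ = 136.318° − 3.472° = 132.85°.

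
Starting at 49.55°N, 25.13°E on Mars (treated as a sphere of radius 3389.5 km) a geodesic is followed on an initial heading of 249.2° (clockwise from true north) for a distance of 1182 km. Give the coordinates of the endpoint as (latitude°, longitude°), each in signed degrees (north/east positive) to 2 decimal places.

Angular distance δ = d/R = 1182/3389.5 = 0.34872 rad; initial bearing θ = 4.3494 rad.
sin φ₂ = sin φ₁ cos δ + cos φ₁ sin δ cos θ = (0.7610)(0.9398) + (0.6488)(0.3417)(-0.3551) = 0.6364, so φ₂ = 39.53°.
Δλ = atan2(sin θ sin δ cos φ₁, cos δ − sin φ₁ sin φ₂) = atan2(-0.2072, 0.4555) = -24.465°.
λ₂ = 25.130° − 24.465° = 0.67°.

39.53°, 0.67°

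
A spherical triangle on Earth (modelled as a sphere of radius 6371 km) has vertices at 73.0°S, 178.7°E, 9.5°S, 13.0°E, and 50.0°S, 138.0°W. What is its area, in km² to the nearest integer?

Side lengths (central angles): a = 2.0131, b = 0.5169, c = 1.6927 rad; semiperimeter s = 2.1114.
By l'Huilier's theorem, tan(E/4) = √[tan(s/2) tan((s−a)/2) tan((s−b)/2) tan((s−c)/2)], giving spherical excess E = 0.5464 rad.
Area = E·R² = 0.5464 × (6371)² ≈ 22176537 km².

22176537 km²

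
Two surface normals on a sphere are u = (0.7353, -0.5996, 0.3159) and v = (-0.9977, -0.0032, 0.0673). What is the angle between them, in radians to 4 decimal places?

2.3609 rad

u·v = -0.7104; |u| = 1.0000, |v| = 1.0000.
cos θ = (u·v)/(|u||v|) = -0.7105, so θ = 2.3609 rad.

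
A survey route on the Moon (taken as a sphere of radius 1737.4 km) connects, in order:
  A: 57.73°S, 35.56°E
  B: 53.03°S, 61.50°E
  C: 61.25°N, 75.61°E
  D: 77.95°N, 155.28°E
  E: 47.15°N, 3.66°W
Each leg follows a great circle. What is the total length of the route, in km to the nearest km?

Leg A→B: central angle 0.2681 rad, distance 465.7 km.
Leg B→C: central angle 2.0042 rad, distance 3482.0 km.
Leg C→D: central angle 0.5045 rad, distance 876.5 km.
Leg D→E: central angle 0.9465 rad, distance 1644.5 km.
Total: 465.7 + 3482.0 + 876.5 + 1644.5 ≈ 6469 km.

6469 km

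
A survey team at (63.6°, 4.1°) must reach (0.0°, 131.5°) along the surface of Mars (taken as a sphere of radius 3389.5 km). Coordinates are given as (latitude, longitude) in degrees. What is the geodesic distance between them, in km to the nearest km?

6251 km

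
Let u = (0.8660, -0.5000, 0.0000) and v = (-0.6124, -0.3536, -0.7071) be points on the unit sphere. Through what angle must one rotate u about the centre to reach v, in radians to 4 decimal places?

1.9321 rad

u·v = -0.3535; |u| = 1.0000, |v| = 1.0000.
cos θ = (u·v)/(|u||v|) = -0.3535, so θ = 1.9321 rad.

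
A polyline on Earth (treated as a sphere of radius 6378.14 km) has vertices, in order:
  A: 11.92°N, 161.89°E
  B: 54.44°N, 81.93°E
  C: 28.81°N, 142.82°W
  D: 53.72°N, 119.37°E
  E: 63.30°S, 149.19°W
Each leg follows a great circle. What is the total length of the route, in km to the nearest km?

41283 km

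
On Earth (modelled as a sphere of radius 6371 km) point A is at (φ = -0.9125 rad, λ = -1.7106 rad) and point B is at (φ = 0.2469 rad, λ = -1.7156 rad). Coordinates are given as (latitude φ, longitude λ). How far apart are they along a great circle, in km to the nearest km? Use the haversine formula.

With latitudes φ₁ = -52.282°, φ₂ = 14.146° and longitude difference Δλ = -0.286°:
Haversine: a = sin²(Δφ/2) + cos φ₁ cos φ₂ sin²(Δλ/2) = 0.3001 + (0.6118)(0.9697)(0.0000) = 0.30006.
Central angle c = 2·arcsin(√a) = 1.15941 rad.
Distance = R·c = 6371 × 1.1594 ≈ 7387 km.

7387 km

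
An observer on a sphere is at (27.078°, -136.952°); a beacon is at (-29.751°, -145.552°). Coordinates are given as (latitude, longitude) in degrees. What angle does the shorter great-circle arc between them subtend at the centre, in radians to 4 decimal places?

With latitudes φ₁ = 27.078°, φ₂ = -29.751° and longitude difference Δλ = -8.600°:
Haversine: a = sin²(Δφ/2) + cos φ₁ cos φ₂ sin²(Δλ/2) = 0.2264 + (0.8904)(0.8682)(0.0056) = 0.23078.
Central angle c = 2·arcsin(√a) = 1.00220 rad.
So the angular separation is 1.0022 rad.

1.0022 rad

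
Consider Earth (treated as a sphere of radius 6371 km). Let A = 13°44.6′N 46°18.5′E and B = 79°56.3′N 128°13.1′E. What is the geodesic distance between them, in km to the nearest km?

In radians: φ₁ = 0.2399, φ₂ = 1.3952, Δλ = 81.910° = 1.4296 rad.
Haversine: a = sin²(Δφ/2) + cos φ₁ cos φ₂ sin²(Δλ/2) = 0.2982 + (0.9714)(0.1747)(0.4296) = 0.37110.
Central angle c = 2·arcsin(√a) = 1.31005 rad.
Distance = R·c = 6371 × 1.3101 ≈ 8346 km.

8346 km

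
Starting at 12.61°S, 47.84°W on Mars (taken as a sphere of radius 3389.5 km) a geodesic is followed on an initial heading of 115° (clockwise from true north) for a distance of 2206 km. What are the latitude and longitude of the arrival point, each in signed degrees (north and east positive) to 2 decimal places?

Angular distance δ = d/R = 2206/3389.5 = 0.65083 rad; initial bearing θ = 2.0071 rad.
sin φ₂ = sin φ₁ cos δ + cos φ₁ sin δ cos θ = (-0.2183)(0.7956) + (0.9759)(0.6058)(-0.4226) = -0.4236, so φ₂ = -25.06°.
Δλ = atan2(sin θ sin δ cos φ₁, cos δ − sin φ₁ sin φ₂) = atan2(0.5358, 0.7031) = 37.311°.
λ₂ = -47.840° + 37.311° = -10.53°.

-25.06°, -10.53°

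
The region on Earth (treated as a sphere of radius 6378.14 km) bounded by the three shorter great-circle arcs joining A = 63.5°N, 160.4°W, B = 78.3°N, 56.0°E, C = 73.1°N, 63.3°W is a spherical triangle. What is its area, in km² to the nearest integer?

5111211 km²

Side lengths (central angles): a = 0.4321, b = 0.5730, c = 0.6376 rad; semiperimeter s = 0.8214.
By l'Huilier's theorem, tan(E/4) = √[tan(s/2) tan((s−a)/2) tan((s−b)/2) tan((s−c)/2)], giving spherical excess E = 0.1256 rad.
Area = E·R² = 0.1256 × (6378.14)² ≈ 5111211 km².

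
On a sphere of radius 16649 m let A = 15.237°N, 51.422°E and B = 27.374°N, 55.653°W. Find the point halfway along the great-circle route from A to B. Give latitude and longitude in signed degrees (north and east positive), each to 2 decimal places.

33.23°, 1.10°

Central angle δ = 1.7019 rad. Interpolating on the sphere with fraction f = 0.5:
P = [sin((1−f)δ)·A + sin(fδ)·B] / sin δ = 0.7584·A + 0.7584·B in Cartesian coordinates,
giving P = (0.8363, 0.0160, 0.5480), i.e. latitude 33.23°, longitude 1.10°.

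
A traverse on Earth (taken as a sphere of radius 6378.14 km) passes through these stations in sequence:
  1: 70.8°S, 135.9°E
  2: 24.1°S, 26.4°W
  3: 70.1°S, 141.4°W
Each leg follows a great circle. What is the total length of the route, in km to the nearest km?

Leg 1→2: central angle 1.4710 rad, distance 9382.3 km.
Leg 2→3: central angle 1.3154 rad, distance 8389.8 km.
Total: 9382.3 + 8389.8 ≈ 17772 km.

17772 km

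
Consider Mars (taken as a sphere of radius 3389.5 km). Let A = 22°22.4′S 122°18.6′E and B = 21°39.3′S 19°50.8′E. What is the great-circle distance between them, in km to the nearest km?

Let φ₁ = -0.3905 rad, φ₂ = -0.3780 rad, and Δλ = -1.7883 rad.
cos c = sin φ₁ sin φ₂ + cos φ₁ cos φ₂ cos Δλ = (-0.3806)(-0.3690) + (0.9247)(0.9294)(-0.2158) = -0.04502,
so c = arccos(-0.04502) = 1.61583 rad.
Distance = R·c = 3389.5 × 1.6158 ≈ 5477 km.

5477 km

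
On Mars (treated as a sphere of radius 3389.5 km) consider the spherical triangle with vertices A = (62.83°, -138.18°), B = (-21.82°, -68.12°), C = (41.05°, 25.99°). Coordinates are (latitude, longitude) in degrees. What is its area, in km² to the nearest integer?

20016642 km²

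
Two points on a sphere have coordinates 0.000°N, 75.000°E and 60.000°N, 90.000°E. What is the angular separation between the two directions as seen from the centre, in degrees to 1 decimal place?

Let φ₁ = 0.0000 rad, φ₂ = 1.0472 rad, and Δλ = 0.2618 rad.
Haversine: a = sin²(Δφ/2) + cos φ₁ cos φ₂ sin²(Δλ/2) = 0.2500 + (1.0000)(0.5000)(0.0170) = 0.25852.
Central angle c = 2·arcsin(√a) = 1.06676 rad.
So the angular separation is 61.1°.

61.1°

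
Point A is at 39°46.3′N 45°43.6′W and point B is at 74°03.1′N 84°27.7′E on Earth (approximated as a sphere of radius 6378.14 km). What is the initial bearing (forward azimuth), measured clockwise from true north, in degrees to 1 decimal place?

13.8°

With φ₁ = 0.6941, φ₂ = 1.2924, Δλ = 2.2722 rad, the forward-azimuth formula gives
θ = atan2( sin Δλ cos φ₂ , cos φ₁ sin φ₂ − sin φ₁ cos φ₂ cos Δλ ) = atan2(0.2099, 0.8524) = 13.83°.
So the initial bearing is 13.8°.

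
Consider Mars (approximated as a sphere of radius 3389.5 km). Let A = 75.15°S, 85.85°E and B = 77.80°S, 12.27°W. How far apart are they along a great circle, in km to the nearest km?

In radians: φ₁ = -1.3116, φ₂ = -1.3579, Δλ = -98.120° = -1.7125 rad.
cos c = sin φ₁ sin φ₂ + cos φ₁ cos φ₂ cos Δλ = (-0.9666)(-0.9774) + (0.2563)(0.2113)(-0.1412) = 0.93712,
so c = arccos(0.93712) = 0.35651 rad.
Distance = R·c = 3389.5 × 0.3565 ≈ 1208 km.

1208 km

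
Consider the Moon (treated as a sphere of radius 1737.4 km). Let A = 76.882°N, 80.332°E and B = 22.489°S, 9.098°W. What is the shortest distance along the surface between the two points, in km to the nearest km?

In radians: φ₁ = 1.3418, φ₂ = -0.3925, Δλ = -89.430° = -1.5608 rad.
cos c = sin φ₁ sin φ₂ + cos φ₁ cos φ₂ cos Δλ = (0.9739)(-0.3825) + (0.2270)(0.9240)(0.0099) = -0.37044,
so c = arccos(-0.37044) = 1.95028 rad.
Distance = R·c = 1737.4 × 1.9503 ≈ 3388 km.

3388 km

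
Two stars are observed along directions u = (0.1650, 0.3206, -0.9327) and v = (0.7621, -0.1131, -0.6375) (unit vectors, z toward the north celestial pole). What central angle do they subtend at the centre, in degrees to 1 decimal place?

u·v = 0.6841; |u| = 1.0000, |v| = 1.0000.
cos θ = (u·v)/(|u||v|) = 0.6841, so θ = 46.8°.

46.8°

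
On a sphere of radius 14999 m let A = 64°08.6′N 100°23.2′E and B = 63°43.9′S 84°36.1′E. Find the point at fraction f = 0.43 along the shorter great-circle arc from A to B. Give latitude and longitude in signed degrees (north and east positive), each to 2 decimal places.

Central angle δ = 2.2411 rad. Interpolating on the sphere with fraction f = 0.43:
P = [sin((1−f)δ)·A + sin(fδ)·B] / sin δ = 1.2216·A + 1.0481·B in Cartesian coordinates,
giving P = (-0.0524, 0.9858, 0.1595), i.e. latitude 9.18°, longitude 93.04°.

9.18°, 93.04°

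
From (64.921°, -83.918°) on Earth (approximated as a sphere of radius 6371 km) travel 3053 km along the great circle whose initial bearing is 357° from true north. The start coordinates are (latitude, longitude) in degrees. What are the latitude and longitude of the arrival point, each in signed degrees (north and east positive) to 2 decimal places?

87.28°, 126.62°

Angular distance δ = d/R = 3053/6371 = 0.47920 rad; initial bearing θ = 6.2308 rad.
sin φ₂ = sin φ₁ cos δ + cos φ₁ sin δ cos θ = (0.9057)(0.8874) + (0.4239)(0.4611)(0.9986) = 0.9989, so φ₂ = 87.28°.
Δλ = atan2(sin θ sin δ cos φ₁, cos δ − sin φ₁ sin φ₂) = atan2(-0.0102, -0.0173) = -149.464°.
λ₂ = -83.918° − 149.464° = -233.38° → 126.62° after wrapping to (−180°, 180°].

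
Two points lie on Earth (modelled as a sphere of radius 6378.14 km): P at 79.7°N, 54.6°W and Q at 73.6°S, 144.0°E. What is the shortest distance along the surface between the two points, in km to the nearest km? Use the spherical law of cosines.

19215 km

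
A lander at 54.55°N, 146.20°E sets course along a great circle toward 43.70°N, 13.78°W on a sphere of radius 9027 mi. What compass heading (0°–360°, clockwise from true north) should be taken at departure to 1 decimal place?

345.5°

Δλ = -159.980° = -2.7922 rad.
y = sin Δλ · cos φ₂ = (-0.3423)(0.7230) = -0.2475
x = cos φ₁ sin φ₂ − sin φ₁ cos φ₂ cos Δλ = (0.5800)(0.6909) − (0.8146)(0.7230)(-0.9396) = 0.9541
θ = atan2(y, x) = -14.54°; adding 360° gives 345.5°.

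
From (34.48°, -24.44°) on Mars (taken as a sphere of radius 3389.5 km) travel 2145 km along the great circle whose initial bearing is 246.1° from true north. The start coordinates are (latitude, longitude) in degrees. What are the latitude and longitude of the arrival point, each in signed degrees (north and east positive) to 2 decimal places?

Angular distance δ = d/R = 2145/3389.5 = 0.63284 rad; initial bearing θ = 4.2953 rad.
sin φ₂ = sin φ₁ cos δ + cos φ₁ sin δ cos θ = (0.5661)(0.8064) + (0.8243)(0.5914)(-0.4051) = 0.2590, so φ₂ = 15.01°.
Δλ = atan2(sin θ sin δ cos φ₁, cos δ − sin φ₁ sin φ₂) = atan2(-0.4457, 0.6597) = -34.043°.
λ₂ = -24.440° − 34.043° = -58.48°.

15.01°, -58.48°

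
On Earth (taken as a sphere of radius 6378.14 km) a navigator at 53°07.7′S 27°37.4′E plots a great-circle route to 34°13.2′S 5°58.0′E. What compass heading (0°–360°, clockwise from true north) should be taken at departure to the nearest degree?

312°

With φ₁ = -0.9273, φ₂ = -0.5973, Δλ = -0.3780 rad, the forward-azimuth formula gives
θ = atan2( sin Δλ cos φ₂ , cos φ₁ sin φ₂ − sin φ₁ cos φ₂ cos Δλ ) = atan2(-0.3052, 0.2774) = -47.73°.
Adding 360° brings this into [0°, 360°): 312°.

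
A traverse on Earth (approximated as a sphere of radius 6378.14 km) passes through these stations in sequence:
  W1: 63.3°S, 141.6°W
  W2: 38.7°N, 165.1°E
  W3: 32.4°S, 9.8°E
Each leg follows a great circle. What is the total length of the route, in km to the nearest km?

29994 km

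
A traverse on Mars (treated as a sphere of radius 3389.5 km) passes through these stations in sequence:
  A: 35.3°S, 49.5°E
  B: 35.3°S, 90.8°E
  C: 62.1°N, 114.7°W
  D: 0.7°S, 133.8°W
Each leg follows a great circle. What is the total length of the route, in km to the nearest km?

Leg A→B: central angle 0.5839 rad, distance 1979.1 km.
Leg B→C: central angle 2.5971 rad, distance 8802.8 km.
Leg C→D: central angle 1.1248 rad, distance 3812.6 km.
Total: 1979.1 + 8802.8 + 3812.6 ≈ 14595 km.

14595 km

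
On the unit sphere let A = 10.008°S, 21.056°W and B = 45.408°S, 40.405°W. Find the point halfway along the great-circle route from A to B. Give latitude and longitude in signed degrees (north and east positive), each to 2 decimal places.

The central angle between A and B is δ = 0.6824 rad.
With f = 0.5, the slerp weights are sin((1−f)δ)/sin δ = 0.5306 and sin(fδ)/sin δ = 0.5306.
Weighted sum of the unit vectors: (0.5306)·(0.9190,-0.3538,-0.1738) + (0.5306)·(0.5346,-0.4551,-0.7121) = (0.7713, -0.4292, -0.4700).
Converting back: φ = atan2(z, √(x²+y²)) = -28.04°, λ = atan2(y, x) = -29.09°.

-28.04°, -29.09°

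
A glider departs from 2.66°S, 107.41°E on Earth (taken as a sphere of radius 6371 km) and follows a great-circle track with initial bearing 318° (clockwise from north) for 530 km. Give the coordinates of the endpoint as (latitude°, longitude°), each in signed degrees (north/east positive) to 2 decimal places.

Angular distance δ = d/R = 530/6371 = 0.08319 rad; initial bearing θ = 5.5501 rad.
sin φ₂ = sin φ₁ cos δ + cos φ₁ sin δ cos θ = (-0.0464)(0.9965) + (0.9989)(0.0831)(0.7431) = 0.0154, so φ₂ = 0.88°.
Δλ = atan2(sin θ sin δ cos φ₁, cos δ − sin φ₁ sin φ₂) = atan2(-0.0555, 0.9973) = -3.188°.
λ₂ = 107.410° − 3.188° = 104.22°.

0.88°, 104.22°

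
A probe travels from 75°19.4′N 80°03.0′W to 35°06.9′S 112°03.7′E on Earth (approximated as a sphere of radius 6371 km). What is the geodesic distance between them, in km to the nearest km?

15499 km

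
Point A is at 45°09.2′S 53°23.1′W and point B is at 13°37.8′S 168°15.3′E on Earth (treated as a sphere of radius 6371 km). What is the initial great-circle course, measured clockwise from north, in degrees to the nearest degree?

223°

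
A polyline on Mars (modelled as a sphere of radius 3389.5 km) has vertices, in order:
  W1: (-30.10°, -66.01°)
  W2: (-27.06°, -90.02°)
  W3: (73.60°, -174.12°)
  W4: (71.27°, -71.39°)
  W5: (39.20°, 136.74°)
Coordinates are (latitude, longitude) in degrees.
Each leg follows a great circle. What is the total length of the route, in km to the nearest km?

13638 km

Leg W1→W2: central angle 0.3711 rad, distance 1257.8 km.
Leg W2→W3: central angle 1.9939 rad, distance 6758.2 km.
Leg W3→W4: central angle 0.4767 rad, distance 1615.6 km.
Leg W4→W5: central angle 1.1820 rad, distance 4006.3 km.
Total: 1257.8 + 6758.2 + 1615.6 + 4006.3 ≈ 13638 km.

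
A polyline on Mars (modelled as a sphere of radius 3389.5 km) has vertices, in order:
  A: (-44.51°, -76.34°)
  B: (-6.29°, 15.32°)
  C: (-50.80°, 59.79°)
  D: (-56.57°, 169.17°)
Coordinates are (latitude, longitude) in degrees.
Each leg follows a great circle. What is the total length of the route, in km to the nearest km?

11977 km

Leg A→B: central angle 1.5145 rad, distance 5133.4 km.
Leg B→C: central angle 1.0084 rad, distance 3418.0 km.
Leg C→D: central angle 1.0108 rad, distance 3426.1 km.
Total: 5133.4 + 3418.0 + 3426.1 ≈ 11977 km.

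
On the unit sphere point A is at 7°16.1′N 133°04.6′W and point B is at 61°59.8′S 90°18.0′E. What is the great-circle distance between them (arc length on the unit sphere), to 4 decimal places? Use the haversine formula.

2.0378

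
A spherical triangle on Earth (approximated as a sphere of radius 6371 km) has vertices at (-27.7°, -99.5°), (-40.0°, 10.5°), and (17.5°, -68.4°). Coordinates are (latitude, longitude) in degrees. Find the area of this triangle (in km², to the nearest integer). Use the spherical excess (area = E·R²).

Side lengths (central angles): a = 1.6235, b = 0.9481, c = 1.5039 rad; semiperimeter s = 2.0377.
By l'Huilier's theorem, tan(E/4) = √[tan(s/2) tan((s−a)/2) tan((s−b)/2) tan((s−c)/2)], giving spherical excess E = 0.9338 rad.
Area = E·R² = 0.9338 × (6371)² ≈ 37904405 km².

37904405 km²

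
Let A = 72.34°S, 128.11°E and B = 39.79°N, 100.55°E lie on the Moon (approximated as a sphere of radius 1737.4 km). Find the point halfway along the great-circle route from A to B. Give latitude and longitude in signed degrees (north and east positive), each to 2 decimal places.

-16.64°, 108.26°

The central angle between A and B is δ = 1.9858 rad.
With f = 0.5, the slerp weights are sin((1−f)δ)/sin δ = 0.9153 and sin(fδ)/sin δ = 0.9153.
Weighted sum of the unit vectors: (0.9153)·(-0.1872,0.2387,-0.9529) + (0.9153)·(-0.1407,0.7554,0.6400) = (-0.3001, 0.9099, -0.2864).
Converting back: φ = atan2(z, √(x²+y²)) = -16.64°, λ = atan2(y, x) = 108.26°.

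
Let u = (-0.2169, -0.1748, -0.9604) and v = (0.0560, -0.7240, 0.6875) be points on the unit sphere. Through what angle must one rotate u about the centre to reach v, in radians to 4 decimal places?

2.1482 rad

u·v = -0.5459; |u| = 1.0000, |v| = 1.0000.
cos θ = (u·v)/(|u||v|) = -0.5459, so θ = 2.1482 rad.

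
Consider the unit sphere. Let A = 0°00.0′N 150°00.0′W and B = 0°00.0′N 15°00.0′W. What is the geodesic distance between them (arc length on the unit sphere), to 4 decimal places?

With latitudes φ₁ = 0.000°, φ₂ = 0.000° and longitude difference Δλ = 135.000°:
cos c = sin φ₁ sin φ₂ + cos φ₁ cos φ₂ cos Δλ = (0.0000)(0.0000) + (1.0000)(1.0000)(-0.7071) = -0.70711,
so c = arccos(-0.70711) = 2.35619 rad.
On the unit sphere the arc length equals the central angle: 2.3562.

2.3562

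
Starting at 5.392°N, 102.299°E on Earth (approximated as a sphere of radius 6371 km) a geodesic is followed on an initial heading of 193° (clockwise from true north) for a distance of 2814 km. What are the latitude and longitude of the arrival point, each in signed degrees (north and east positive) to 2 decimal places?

Angular distance δ = d/R = 2814/6371 = 0.44169 rad; initial bearing θ = 3.3685 rad.
sin φ₂ = sin φ₁ cos δ + cos φ₁ sin δ cos θ = (0.0940)(0.9040) + (0.9956)(0.4275)(-0.9744) = -0.3297, so φ₂ = -19.25°.
Δλ = atan2(sin θ sin δ cos φ₁, cos δ − sin φ₁ sin φ₂) = atan2(-0.0957, 0.9350) = -5.846°.
λ₂ = 102.299° − 5.846° = 96.45°.

-19.25°, 96.45°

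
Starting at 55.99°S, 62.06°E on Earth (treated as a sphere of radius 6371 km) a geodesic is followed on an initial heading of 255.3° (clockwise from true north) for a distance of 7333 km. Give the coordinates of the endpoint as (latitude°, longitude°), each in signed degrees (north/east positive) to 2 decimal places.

-27.87°, -25.61°

Angular distance δ = d/R = 7333/6371 = 1.15100 rad; initial bearing θ = 4.4558 rad.
sin φ₂ = sin φ₁ cos δ + cos φ₁ sin δ cos θ = (-0.8289)(0.4076) + (0.5593)(0.9132)(-0.2538) = -0.4675, so φ₂ = -27.87°.
Δλ = atan2(sin θ sin δ cos φ₁, cos δ − sin φ₁ sin φ₂) = atan2(-0.4941, 0.0201) = -87.673°.
λ₂ = 62.060° − 87.673° = -25.61°.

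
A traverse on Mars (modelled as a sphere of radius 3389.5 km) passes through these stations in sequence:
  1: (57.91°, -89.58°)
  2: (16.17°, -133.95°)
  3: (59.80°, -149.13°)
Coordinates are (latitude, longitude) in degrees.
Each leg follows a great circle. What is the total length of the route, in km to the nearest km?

Leg 1→2: central angle 0.9265 rad, distance 3140.2 km.
Leg 2→3: central angle 0.7856 rad, distance 2662.8 km.
Total: 3140.2 + 2662.8 ≈ 5803 km.

5803 km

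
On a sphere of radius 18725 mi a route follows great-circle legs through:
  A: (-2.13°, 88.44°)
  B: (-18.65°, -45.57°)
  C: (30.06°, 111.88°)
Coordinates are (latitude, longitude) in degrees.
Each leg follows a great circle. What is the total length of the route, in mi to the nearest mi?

93732 mi

Leg A→B: central angle 2.2731 rad, distance 42563.4 mi.
Leg B→C: central angle 2.7326 rad, distance 51168.8 mi.
Total: 42563.4 + 51168.8 ≈ 93732 mi.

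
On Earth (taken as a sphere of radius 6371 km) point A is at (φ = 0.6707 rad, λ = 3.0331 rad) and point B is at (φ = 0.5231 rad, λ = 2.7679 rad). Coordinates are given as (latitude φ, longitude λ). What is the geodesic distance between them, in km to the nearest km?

1681 km

Let φ₁ = 0.6707 rad, φ₂ = 0.5231 rad, and Δλ = -0.2652 rad.
Haversine: a = sin²(Δφ/2) + cos φ₁ cos φ₂ sin²(Δλ/2) = 0.0054 + (0.7834)(0.8663)(0.0175) = 0.01730.
Central angle c = 2·arcsin(√a) = 0.26382 rad.
Distance = R·c = 6371 × 0.2638 ≈ 1681 km.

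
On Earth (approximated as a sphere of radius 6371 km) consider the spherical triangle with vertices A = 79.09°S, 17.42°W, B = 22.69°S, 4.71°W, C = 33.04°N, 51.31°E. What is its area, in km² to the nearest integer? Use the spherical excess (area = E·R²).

32737126 km²

Side lengths (central angles): a = 1.3470, b = 2.0690, c = 0.9895 rad; semiperimeter s = 2.2027.
By l'Huilier's theorem, tan(E/4) = √[tan(s/2) tan((s−a)/2) tan((s−b)/2) tan((s−c)/2)], giving spherical excess E = 0.8065 rad.
Area = E·R² = 0.8065 × (6371)² ≈ 32737126 km².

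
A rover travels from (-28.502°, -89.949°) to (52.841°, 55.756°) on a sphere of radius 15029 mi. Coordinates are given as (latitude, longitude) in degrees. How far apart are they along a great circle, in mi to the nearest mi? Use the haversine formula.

Let φ₁ = -0.4975 rad, φ₂ = 0.9222 rad, and Δλ = 2.5430 rad.
Haversine: a = sin²(Δφ/2) + cos φ₁ cos φ₂ sin²(Δλ/2) = 0.4247 + (0.8788)(0.6040)(0.9131) = 0.90942.
Central angle c = 2·arcsin(√a) = 2.53018 rad.
Distance = R·c = 15029 × 2.5302 ≈ 38026 mi.

38026 mi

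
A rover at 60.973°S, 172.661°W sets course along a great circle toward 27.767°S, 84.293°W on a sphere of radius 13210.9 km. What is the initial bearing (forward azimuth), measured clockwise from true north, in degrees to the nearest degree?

With φ₁ = -1.0642, φ₂ = -0.4846, Δλ = 1.5423 rad, the forward-azimuth formula gives
θ = atan2( sin Δλ cos φ₂ , cos φ₁ sin φ₂ − sin φ₁ cos φ₂ cos Δλ ) = atan2(0.8845, -0.2040) = 102.99°.
So the initial bearing is 103°.

103°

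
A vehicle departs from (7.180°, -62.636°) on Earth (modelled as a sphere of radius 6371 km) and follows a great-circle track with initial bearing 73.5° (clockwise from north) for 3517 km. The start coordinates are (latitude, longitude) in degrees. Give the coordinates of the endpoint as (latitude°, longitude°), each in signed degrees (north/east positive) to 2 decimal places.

Angular distance δ = d/R = 3517/6371 = 0.55203 rad; initial bearing θ = 1.2828 rad.
sin φ₂ = sin φ₁ cos δ + cos φ₁ sin δ cos θ = (0.1250)(0.8515) + (0.9922)(0.5244)(0.2840) = 0.2542, so φ₂ = 14.73°.
Δλ = atan2(sin θ sin δ cos φ₁, cos δ − sin φ₁ sin φ₂) = atan2(0.4989, 0.8197) = 31.326°.
λ₂ = -62.636° + 31.326° = -31.31°.

14.73°, -31.31°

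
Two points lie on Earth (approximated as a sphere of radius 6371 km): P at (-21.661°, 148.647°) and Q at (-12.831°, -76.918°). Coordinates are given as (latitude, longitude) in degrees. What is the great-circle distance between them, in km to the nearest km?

In radians: φ₁ = -0.3781, φ₂ = -0.2239, Δλ = 134.435° = 2.3463 rad.
cos c = sin φ₁ sin φ₂ + cos φ₁ cos φ₂ cos Δλ = (-0.3691)(-0.2221) + (0.9294)(0.9750)(-0.7001) = -0.55244,
so c = arccos(-0.55244) = 2.15609 rad.
Distance = R·c = 6371 × 2.1561 ≈ 13736 km.

13736 km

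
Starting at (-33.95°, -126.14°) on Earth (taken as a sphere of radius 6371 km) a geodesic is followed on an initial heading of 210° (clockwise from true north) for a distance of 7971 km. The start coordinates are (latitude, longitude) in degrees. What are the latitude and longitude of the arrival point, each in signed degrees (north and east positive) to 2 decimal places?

Angular distance δ = d/R = 7971/6371 = 1.25114 rad; initial bearing θ = 3.6652 rad.
sin φ₂ = sin φ₁ cos δ + cos φ₁ sin δ cos θ = (-0.5585)(0.3142) + (0.8295)(0.9493)(-0.8660) = -0.8575, so φ₂ = -59.04°.
Δλ = atan2(sin θ sin δ cos φ₁, cos δ − sin φ₁ sin φ₂) = atan2(-0.3938, -0.1646) = -112.691°.
λ₂ = -126.140° − 112.691° = -238.83° → 121.17° after wrapping to (−180°, 180°].

-59.04°, 121.17°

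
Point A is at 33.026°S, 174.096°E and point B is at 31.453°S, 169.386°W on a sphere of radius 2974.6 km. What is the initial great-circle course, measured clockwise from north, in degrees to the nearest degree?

88°

Δλ = 16.518° = 0.2883 rad.
y = sin Δλ · cos φ₂ = (0.2843)(0.8531) = 0.2425
x = cos φ₁ sin φ₂ − sin φ₁ cos φ₂ cos Δλ = (0.8384)(-0.5218) − (-0.5450)(0.8531)(0.9587) = 0.0083
θ = atan2(y, x) = 88.05°, so the bearing is 88°.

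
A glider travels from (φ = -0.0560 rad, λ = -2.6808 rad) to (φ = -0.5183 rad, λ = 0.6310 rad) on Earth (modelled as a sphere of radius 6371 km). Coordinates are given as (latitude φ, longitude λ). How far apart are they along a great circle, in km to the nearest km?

16212 km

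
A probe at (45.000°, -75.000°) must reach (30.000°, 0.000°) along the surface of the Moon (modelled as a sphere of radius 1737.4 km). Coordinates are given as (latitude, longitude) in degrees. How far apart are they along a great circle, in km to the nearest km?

1795 km

Let φ₁ = 0.7854 rad, φ₂ = 0.5236 rad, and Δλ = 1.3090 rad.
cos c = sin φ₁ sin φ₂ + cos φ₁ cos φ₂ cos Δλ = (0.7071)(0.5000) + (0.7071)(0.8660)(0.2588) = 0.51205,
so c = arccos(0.51205) = 1.03323 rad.
Distance = R·c = 1737.4 × 1.0332 ≈ 1795 km.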